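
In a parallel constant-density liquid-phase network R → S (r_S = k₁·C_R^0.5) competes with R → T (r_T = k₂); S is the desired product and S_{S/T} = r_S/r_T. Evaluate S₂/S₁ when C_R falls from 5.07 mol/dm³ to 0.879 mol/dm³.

S_{S/T} = (k₁/k₂)·C_R^0.5, so S₂/S₁ = (C_{R,2}/C_{R,1})^0.5.
= (0.879/5.07)^0.5 = (0.1734)^0.5 = 0.416.
Selectivity toward S falls as C_R falls — high-concentration operation is favoured.

0.416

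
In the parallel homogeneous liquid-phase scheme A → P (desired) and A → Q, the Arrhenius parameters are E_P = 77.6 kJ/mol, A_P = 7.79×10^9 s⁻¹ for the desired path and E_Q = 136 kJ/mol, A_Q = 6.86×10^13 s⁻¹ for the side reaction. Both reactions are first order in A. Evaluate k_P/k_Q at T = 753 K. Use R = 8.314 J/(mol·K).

1.28

Since both paths have the same order in A, the concentration cancels and S_{P/Q} = k_P/k_Q = (A_P/A_Q)·exp[(E_Q−E_P)/(RT)].
(E_Q−E_P)/(RT) = (136−77.6)×10³/(8.314×753) = 58400/6260 = 9.328.
k_P/k_Q = (7.79×10^9/6.86×10^13)·exp(9.328) = 1.136×10^-4 × 11253 = 1.28.
Since E_P < E_Q, lowering the temperature improves selectivity toward P.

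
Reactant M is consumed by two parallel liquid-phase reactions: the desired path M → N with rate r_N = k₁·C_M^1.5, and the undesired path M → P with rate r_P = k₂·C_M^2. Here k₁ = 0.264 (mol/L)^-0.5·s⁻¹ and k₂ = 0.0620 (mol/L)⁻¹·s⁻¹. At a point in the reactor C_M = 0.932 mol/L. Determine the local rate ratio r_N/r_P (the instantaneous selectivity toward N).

4.41

S_{N/P} = r_N/r_P = (k₁·C_M^1.5)/(k₂·C_M^2) = (k₁/k₂)·C_M^-0.5.
= (0.264×0.9320^1.5) / (0.0620×0.9320^2) = 0.2375/0.05385 = 4.41.
The undesired path is higher order in M, so low C_M (CSTR or dilute feed) favours N.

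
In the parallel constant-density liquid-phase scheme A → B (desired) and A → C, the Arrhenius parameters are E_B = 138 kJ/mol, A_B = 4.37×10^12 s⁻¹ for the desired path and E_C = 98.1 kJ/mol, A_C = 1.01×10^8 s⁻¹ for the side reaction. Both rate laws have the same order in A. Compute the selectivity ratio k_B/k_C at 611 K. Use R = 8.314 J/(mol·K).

k_B/k_C = (A_B/A_C)·exp[−(E_B−E_C)/(RT)] = (A_B/A_C)·exp[(E_C−E_B)/(RT)].
(E_C−E_B)/(RT) = (98.1−138)×10³/(8.314×611) = -39900/5080 = -7.855.
k_B/k_C = (4.37×10^12/1.01×10^8)·exp(-7.855) = 43267 × 3.880×10^-4 = 16.8.
Since E_B > E_C, raising the temperature improves selectivity toward B.

16.8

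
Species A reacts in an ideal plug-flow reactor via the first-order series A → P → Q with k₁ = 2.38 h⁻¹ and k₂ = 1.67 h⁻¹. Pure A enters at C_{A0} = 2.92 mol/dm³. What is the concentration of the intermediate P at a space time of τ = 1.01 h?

For first-order series with pure A initially, C_P(τ) = k₁C_{A0}/(k₂−k₁)·(e^(−k₁τ) − e^(−k₂τ)).
e^(−k₁τ) = e^(−2.38×1.01) = e^(−2.404) = 0.09037; e^(−k₂τ) = e^(−1.687) = 0.1851.
C_P = 2.38×2.92/(1.67−2.38) × (0.09037−0.1851) = (-9.788)×(-0.09476) = 0.9275 mol/dm³.

0.927 mol/dm³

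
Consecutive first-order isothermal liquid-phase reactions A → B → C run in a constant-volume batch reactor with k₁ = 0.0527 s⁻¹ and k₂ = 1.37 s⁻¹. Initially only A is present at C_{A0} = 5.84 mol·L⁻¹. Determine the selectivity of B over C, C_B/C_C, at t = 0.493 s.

2.65

For first-order series with pure A initially, C_B(t) = k₁C_{A0}/(k₂−k₁)·(e^(−k₁t) − e^(−k₂t)).
e^(−k₁t) = e^(−0.0527×0.493) = e^(−0.02598) = 0.9744; e^(−k₂t) = e^(−0.6754) = 0.5089.
C_B = 0.0527×5.84/(1.37−0.0527) × (0.9744−0.5089) = 0.2336×0.4654 = 0.1087 mol·L⁻¹.
C_A = C_{A0}e^(−k₁t) = 5.690 mol·L⁻¹, so C_C = C_{A0}−C_A−C_B = 0.04104 mol·L⁻¹; C_B/C_C = 2.65.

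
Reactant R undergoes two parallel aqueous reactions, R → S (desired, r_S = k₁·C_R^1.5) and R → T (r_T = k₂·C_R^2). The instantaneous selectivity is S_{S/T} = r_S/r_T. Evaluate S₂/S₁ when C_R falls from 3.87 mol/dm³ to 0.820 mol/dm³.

S_{S/T} = (k₁/k₂)·C_R^-0.5, so S₂/S₁ = (C_{R,2}/C_{R,1})^-0.5.
= (0.820/3.87)^(-0.5) = (0.2119)^(-0.5) = 2.17.
Selectivity toward S rises as C_R falls — low-concentration operation is favoured.

2.17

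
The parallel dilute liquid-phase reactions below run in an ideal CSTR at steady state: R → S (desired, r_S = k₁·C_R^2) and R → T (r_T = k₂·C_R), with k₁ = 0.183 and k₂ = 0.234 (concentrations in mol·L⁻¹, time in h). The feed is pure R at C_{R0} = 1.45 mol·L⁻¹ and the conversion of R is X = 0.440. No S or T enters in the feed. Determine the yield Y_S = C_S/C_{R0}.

Exit C_R = C_{R0}(1−X) = 1.45×0.560 = 0.8120 mol·L⁻¹.
Rates in a CSTR are evaluated at the outlet concentration: r_S = 0.183×0.8120^2 = 0.1207, r_T = 0.234×0.8120 = 0.1900.
Fraction of consumed R going to S: r_S/(r_S+r_T) = 0.3884.
C_S = 0.3884·C_{R0}·X = 0.3884×1.45×0.440 = 0.248 mol·L⁻¹; Y_S = C_S/C_{R0} = 0.171.

0.171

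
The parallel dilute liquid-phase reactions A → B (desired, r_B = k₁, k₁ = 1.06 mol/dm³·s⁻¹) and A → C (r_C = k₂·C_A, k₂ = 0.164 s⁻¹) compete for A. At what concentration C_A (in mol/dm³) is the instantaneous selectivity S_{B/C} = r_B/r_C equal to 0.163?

39.7 mol/dm³

S_{B/C} = (k₁/k₂)·C_A⁻¹ ⇒ C_A = (S·k₂/k₁)^(-1).
= (0.163×0.164/1.06)^(-1) = (0.02522)^(-1) = 39.7 mol/dm³.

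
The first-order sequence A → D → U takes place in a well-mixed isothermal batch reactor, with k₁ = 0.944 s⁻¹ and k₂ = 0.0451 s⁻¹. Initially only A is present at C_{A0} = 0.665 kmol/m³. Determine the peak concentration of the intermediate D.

For a first-order series the maximum intermediate yield is C_{D,max}/C_{A0} = (k₁/k₂)^[k₂/(k₂−k₁)].
= (0.944/0.0451)^(0.0451/(0.0451−0.944)) = (20.93)^(-0.05017) = 0.8585.
C_{D,max} = 0.8585×0.665 = 0.571 kmol/m³.

0.571 kmol/m³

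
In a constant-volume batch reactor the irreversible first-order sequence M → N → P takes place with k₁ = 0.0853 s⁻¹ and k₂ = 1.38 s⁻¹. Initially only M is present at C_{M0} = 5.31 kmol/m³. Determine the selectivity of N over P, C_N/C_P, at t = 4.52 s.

For first-order series with pure M initially, C_N(t) = k₁C_{M0}/(k₂−k₁)·(e^(−k₁t) − e^(−k₂t)).
e^(−k₁t) = e^(−0.0853×4.52) = e^(−0.3856) = 0.6801; e^(−k₂t) = e^(−6.238) = 0.001955.
C_N = 0.0853×5.31/(1.38−0.0853) × (0.6801−0.001955) = 0.3498×0.6781 = 0.2372 kmol/m³.
C_M = C_{M0}e^(−k₁t) = 3.611 kmol/m³, so C_P = C_{M0}−C_M−C_N = 1.462 kmol/m³; C_N/C_P = 0.162.

0.162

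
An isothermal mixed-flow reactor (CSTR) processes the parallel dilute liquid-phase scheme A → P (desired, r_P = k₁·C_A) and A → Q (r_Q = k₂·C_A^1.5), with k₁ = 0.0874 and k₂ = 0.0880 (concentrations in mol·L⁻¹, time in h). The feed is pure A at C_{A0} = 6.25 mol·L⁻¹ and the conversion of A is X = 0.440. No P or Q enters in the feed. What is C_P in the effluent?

0.954 mol·L⁻¹

Exit C_A = C_{A0}(1−X) = 6.25×0.560 = 3.500 mol·L⁻¹.
In a CSTR the entire volume is at exit conditions, so r_P = 0.0874×3.500 = 0.3059 and r_Q = 0.0880×3.500^1.5 = 0.5762.
Fraction of consumed A going to P: r_P/(r_P+r_Q) = 0.3468.
C_P = 0.3468·C_{A0}·X = 0.3468×6.25×0.440 = 0.954 mol·L⁻¹.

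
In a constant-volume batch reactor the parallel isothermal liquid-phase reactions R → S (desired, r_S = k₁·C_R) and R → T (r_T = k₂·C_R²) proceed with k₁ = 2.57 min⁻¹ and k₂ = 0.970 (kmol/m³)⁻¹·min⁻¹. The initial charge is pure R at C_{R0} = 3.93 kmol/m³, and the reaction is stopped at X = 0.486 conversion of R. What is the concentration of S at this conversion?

C_R = C_{R0}(1−X) = 2.020 kmol/m³.
Along a PFR/batch, dC_S/dC_R = −r_S/(r_S+r_T) = −k₁/(k₁+k₂·C_R).
Integrating from C_{R0} to C_R: C_S = (2.57/0.970)·ln[(2.57+0.970·3.93)/(2.57+0.970·2.02)] = 2.649·ln(6.382/4.529) = 0.9085 kmol/m³.

0.909 kmol/m³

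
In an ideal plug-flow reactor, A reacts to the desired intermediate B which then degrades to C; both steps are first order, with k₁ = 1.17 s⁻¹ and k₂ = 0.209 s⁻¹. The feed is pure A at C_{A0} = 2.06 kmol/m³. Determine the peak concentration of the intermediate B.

At the optimum, C_{B,max}/C_{A0} = (k₁/k₂)^[k₂/(k₂−k₁)].
= (1.17/0.209)^(0.209/(0.209−1.17)) = (5.598)^(-0.2175) = 0.6876.
C_{B,max} = 0.6876×2.06 = 1.42 kmol/m³.

1.42 kmol/m³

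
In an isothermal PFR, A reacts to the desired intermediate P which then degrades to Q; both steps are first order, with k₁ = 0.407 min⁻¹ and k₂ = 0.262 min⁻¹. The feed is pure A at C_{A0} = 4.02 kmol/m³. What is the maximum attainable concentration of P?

For a first-order series the maximum intermediate yield is C_{P,max}/C_{A0} = (k₁/k₂)^[k₂/(k₂−k₁)].
= (0.407/0.262)^(0.262/(0.262−0.407)) = (1.553)^(-1.807) = 0.4512.
C_{P,max} = 0.4512×4.02 = 1.81 kmol/m³.

1.81 kmol/m³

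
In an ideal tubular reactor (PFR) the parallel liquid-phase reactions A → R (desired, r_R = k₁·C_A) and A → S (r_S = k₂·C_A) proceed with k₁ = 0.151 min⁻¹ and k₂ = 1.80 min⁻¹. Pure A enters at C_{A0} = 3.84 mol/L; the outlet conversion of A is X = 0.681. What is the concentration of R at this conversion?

0.202 mol/L

C_A = C_{A0}(1−X) = 1.225 mol/L.
Both paths are first order in A, so the instantaneous fraction to R is constant: dC_R/d(−C_A) = k₁/(k₁+k₂) = 0.07740.
C_R = 0.07740·(C_{A0}−C_A) = 0.07740×2.615 = 0.202 mol/L.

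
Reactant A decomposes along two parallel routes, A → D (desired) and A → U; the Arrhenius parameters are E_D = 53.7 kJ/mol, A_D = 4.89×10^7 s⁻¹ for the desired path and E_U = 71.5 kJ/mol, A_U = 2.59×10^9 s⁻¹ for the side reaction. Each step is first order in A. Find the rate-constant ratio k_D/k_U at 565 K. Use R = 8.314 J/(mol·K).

With equal orders, S_{D/U} = k_D/k_U = (A_D/A_U)·exp[(E_U−E_D)/(RT)].
(E_U−E_D)/(RT) = (71.5−53.7)×10³/(8.314×565) = 17800/4697 = 3.789.
k_D/k_U = (4.89×10^7/2.59×10^9)·exp(3.789) = 0.01888 × 44.23 = 0.835.
Since E_D < E_U, lowering the temperature improves selectivity toward D.

0.835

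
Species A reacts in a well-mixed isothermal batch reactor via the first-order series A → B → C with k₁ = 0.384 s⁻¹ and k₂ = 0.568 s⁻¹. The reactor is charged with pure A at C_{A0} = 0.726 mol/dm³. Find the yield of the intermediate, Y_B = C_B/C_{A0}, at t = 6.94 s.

0.105

Solving the coupled first-order balances gives C_B(t) = [k₁/(k₂−k₁)]·C_{A0}·(e^(−k₁t) − e^(−k₂t)).
e^(−k₁t) = e^(−0.384×6.94) = e^(−2.665) = 0.06960; e^(−k₂t) = e^(−3.942) = 0.01941.
C_B = 0.384×0.726/(0.568−0.384) × (0.06960−0.01941) = 1.515×0.05019 = 0.07605 mol/dm³.
Y_B = C_B/C_{A0} = 0.07605/0.726 = 0.105.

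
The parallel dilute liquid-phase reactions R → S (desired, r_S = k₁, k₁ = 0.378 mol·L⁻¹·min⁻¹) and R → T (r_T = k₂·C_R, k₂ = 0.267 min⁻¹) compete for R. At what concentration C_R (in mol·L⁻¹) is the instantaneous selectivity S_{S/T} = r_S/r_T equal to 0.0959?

S_{S/T} = (k₁/k₂)·C_R⁻¹ ⇒ C_R = (S·k₂/k₁)^(-1).
= (0.0959×0.267/0.378)^(-1) = (0.06774)^(-1) = 14.8 mol·L⁻¹.

14.8 mol·L⁻¹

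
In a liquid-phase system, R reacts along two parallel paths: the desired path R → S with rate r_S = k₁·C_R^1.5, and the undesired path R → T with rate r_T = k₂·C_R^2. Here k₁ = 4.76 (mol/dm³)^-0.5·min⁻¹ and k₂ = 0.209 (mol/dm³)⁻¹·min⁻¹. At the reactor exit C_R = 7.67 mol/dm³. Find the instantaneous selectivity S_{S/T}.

S_{S/T} = r_S/r_T = (k₁·C_R^1.5)/(k₂·C_R^2) = (k₁/k₂)·C_R^-0.5.
= (4.76×7.670^1.5) / (0.209×7.670^2) = 101.1/12.30 = 8.22.
The undesired path is higher order in R, so low C_R (CSTR or dilute feed) favours S.

8.22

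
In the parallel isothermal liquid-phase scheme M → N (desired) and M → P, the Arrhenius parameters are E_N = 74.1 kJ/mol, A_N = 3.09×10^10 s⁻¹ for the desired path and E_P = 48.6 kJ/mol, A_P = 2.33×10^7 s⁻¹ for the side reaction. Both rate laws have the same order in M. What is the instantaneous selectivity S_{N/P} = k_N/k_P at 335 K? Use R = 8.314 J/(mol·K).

0.140

k_N/k_P = (A_N/A_P)·exp[−(E_N−E_P)/(RT)] = (A_N/A_P)·exp[(E_P−E_N)/(RT)].
(E_P−E_N)/(RT) = (48.6−74.1)×10³/(8.314×335) = -25500/2785 = -9.156.
k_N/k_P = (3.09×10^10/2.33×10^7)·exp(-9.156) = 1326 × 1.056×10^-4 = 0.140.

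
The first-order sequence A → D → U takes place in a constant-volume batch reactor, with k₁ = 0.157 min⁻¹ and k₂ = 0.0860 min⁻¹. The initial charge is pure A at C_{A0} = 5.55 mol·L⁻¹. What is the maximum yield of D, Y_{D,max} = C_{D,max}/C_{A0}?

Evaluating C_D at t_opt = ln(k₂/k₁)/(k₂−k₁) gives C_{D,max}/C_{A0} = (k₁/k₂)^[k₂/(k₂−k₁)].
= (0.157/0.0860)^(0.0860/(0.0860−0.157)) = (1.826)^(-1.211) = 0.4824.

0.482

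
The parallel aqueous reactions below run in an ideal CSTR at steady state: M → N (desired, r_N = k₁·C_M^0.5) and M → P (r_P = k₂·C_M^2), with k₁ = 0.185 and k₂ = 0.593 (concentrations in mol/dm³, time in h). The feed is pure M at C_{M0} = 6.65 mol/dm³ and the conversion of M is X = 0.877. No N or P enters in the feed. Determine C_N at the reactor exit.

1.73 mol/dm³

Exit C_M = C_{M0}(1−X) = 6.65×0.123 = 0.8180 mol/dm³.
Rates in a CSTR are evaluated at the outlet concentration: r_N = 0.185×0.8180^0.5 = 0.1673, r_P = 0.593×0.8180^2 = 0.3967.
Fraction of consumed M going to N: r_N/(r_N+r_P) = 0.2966.
C_N = 0.2966·C_{M0}·X = 0.2966×6.65×0.877 = 1.73 mol/dm³.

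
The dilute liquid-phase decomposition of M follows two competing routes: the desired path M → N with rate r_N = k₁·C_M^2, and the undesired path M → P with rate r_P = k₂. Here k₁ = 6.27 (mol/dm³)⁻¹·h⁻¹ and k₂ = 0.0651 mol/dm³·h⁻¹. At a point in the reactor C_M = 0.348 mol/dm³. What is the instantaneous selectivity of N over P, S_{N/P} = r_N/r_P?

S_{N/P} = r_N/r_P = (k₁·C_M^2)/(k₂) = (k₁/k₂)·C_M^2.
= (6.27×0.3480^2) / (0.0651) = 0.7593/0.06510 = 11.7.
Since the desired path is higher order in M, keeping C_M high (PFR or concentrated feed) favours N.

11.7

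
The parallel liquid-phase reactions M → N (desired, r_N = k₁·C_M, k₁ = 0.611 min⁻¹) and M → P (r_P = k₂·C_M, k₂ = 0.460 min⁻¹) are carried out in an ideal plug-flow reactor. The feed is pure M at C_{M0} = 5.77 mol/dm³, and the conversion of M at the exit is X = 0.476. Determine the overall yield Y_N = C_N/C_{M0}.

0.272

C_M = C_{M0}(1−X) = 3.023 mol/dm³.
Both paths are first order in M, so the instantaneous fraction to N is constant: dC_N/d(−C_M) = k₁/(k₁+k₂) = 0.5705.
C_N = 0.5705·(C_{M0}−C_M) = 0.5705×2.747 = 1.57 mol/dm³.
Y_N = C_N/C_{M0} = 1.567/5.77 = 0.272.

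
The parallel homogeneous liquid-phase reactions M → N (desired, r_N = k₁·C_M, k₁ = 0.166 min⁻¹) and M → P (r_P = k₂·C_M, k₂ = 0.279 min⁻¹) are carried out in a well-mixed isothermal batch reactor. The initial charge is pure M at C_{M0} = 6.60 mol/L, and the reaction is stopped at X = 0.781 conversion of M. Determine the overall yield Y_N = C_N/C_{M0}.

C_M = C_{M0}(1−X) = 1.445 mol/L.
Both paths are first order in M, so the instantaneous fraction to N is constant: dC_N/d(−C_M) = k₁/(k₁+k₂) = 0.3730.
C_N = 0.3730·(C_{M0}−C_M) = 0.3730×5.155 = 1.92 mol/L.
Y_N = C_N/C_{M0} = 1.923/6.60 = 0.291.

0.291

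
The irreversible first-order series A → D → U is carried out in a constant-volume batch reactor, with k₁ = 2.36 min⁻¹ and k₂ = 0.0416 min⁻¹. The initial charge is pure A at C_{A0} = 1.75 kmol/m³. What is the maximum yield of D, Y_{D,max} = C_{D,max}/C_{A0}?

For a first-order series the maximum intermediate yield is C_{D,max}/C_{A0} = (k₁/k₂)^[k₂/(k₂−k₁)].
= (2.36/0.0416)^(0.0416/(0.0416−2.36)) = (56.73)^(-0.01794) = 0.9301.

0.930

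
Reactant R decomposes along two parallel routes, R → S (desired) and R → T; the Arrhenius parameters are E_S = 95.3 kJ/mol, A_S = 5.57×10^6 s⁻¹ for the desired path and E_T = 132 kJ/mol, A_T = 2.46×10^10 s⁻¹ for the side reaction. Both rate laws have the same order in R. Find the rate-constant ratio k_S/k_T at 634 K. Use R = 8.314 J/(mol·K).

0.239

With equal orders, S_{S/T} = k_S/k_T = (A_S/A_T)·exp[(E_T−E_S)/(RT)].
(E_T−E_S)/(RT) = (132−95.3)×10³/(8.314×634) = 36700/5271 = 6.963.
k_S/k_T = (5.57×10^6/2.46×10^10)·exp(6.963) = 2.264×10^-4 × 1056 = 0.239.
Since E_S < E_T, lowering the temperature improves selectivity toward S.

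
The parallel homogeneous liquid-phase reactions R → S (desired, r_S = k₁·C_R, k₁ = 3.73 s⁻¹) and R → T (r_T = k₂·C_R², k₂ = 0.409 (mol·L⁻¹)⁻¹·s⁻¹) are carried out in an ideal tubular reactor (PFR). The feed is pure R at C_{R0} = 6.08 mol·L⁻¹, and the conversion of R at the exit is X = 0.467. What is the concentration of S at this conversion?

C_R = C_{R0}(1−X) = 3.241 mol·L⁻¹.
Along a PFR/batch, dC_S/dC_R = −r_S/(r_S+r_T) = −k₁/(k₁+k₂·C_R).
Integrating from C_{R0} to C_R: C_S = (3.73/0.409)·ln[(3.73+0.409·6.08)/(3.73+0.409·3.24)] = 9.120·ln(6.217/5.055) = 1.886 mol·L⁻¹.

1.89 mol·L⁻¹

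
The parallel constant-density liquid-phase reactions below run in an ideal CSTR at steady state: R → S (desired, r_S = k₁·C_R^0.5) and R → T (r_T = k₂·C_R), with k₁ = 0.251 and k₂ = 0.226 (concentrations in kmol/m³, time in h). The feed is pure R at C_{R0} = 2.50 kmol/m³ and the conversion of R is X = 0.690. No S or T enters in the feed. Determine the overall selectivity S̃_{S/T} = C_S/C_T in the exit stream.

1.26

Exit C_R = C_{R0}(1−X) = 2.50×0.310 = 0.7750 kmol/m³.
Rates in a CSTR are evaluated at the outlet concentration: r_S = 0.251×0.7750^0.5 = 0.2210, r_T = 0.226×0.7750 = 0.1752.
Overall selectivity = C_S/C_T = r_Sτ/(r_Tτ) = r_S/r_T = 1.26.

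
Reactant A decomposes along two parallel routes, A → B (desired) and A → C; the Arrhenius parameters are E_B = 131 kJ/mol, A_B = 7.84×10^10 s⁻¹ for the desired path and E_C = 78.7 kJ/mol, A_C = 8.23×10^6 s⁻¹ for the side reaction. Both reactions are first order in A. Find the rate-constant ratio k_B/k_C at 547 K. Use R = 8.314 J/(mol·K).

0.0965

k_B/k_C = (A_B/A_C)·exp[−(E_B−E_C)/(RT)] = (A_B/A_C)·exp[(E_C−E_B)/(RT)].
(E_C−E_B)/(RT) = (78.7−131)×10³/(8.314×547) = -52300/4548 = -11.50.
k_B/k_C = (7.84×10^10/8.23×10^6)·exp(-11.50) = 9526 × 1.013×10^-5 = 0.0965.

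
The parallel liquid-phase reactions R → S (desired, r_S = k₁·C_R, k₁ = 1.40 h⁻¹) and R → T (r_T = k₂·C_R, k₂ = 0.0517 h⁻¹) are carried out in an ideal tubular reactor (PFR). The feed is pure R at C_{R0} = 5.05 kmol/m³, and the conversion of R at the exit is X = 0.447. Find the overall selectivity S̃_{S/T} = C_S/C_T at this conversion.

27.1

C_R = C_{R0}(1−X) = 2.793 kmol/m³.
Both paths are first order in R, so the instantaneous fraction to S is constant: dC_S/d(−C_R) = k₁/(k₁+k₂) = 0.9644.
C_S = 0.9644·(C_{R0}−C_R) = 0.9644×2.257 = 2.18 kmol/m³.
C_T = (C_{R0}−C_R)−C_S = 0.08039 kmol/m³; S̃_{S/T} = 2.177/0.08039 = 27.1.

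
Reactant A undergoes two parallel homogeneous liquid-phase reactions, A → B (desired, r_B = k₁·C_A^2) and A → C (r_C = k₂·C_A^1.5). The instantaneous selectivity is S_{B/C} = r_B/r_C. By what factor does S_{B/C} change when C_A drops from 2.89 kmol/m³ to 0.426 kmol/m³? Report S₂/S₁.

S_{B/C} = (k₁/k₂)·C_A^0.5, so S₂/S₁ = (C_{A,2}/C_{A,1})^0.5.
= (0.426/2.89)^0.5 = (0.1474)^0.5 = 0.384.
Selectivity toward B falls as C_A falls — high-concentration operation is favoured.

0.384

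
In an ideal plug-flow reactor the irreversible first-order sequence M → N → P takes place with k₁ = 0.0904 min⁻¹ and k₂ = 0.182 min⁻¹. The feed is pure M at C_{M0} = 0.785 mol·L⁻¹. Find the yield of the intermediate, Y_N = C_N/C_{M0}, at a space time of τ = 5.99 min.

0.243

The intermediate concentration in a first-order A→B→C sequence is C_N = k₁C_{M0}(e^(−k₁τ) − e^(−k₂τ))/(k₂−k₁).
e^(−k₁τ) = e^(−0.0904×5.99) = e^(−0.5415) = 0.5819; e^(−k₂τ) = e^(−1.090) = 0.3362.
C_N = 0.0904×0.785/(0.182−0.0904) × (0.5819−0.3362) = 0.7747×0.2457 = 0.1904 mol·L⁻¹.
Y_N = C_N/C_{M0} = 0.1904/0.785 = 0.243.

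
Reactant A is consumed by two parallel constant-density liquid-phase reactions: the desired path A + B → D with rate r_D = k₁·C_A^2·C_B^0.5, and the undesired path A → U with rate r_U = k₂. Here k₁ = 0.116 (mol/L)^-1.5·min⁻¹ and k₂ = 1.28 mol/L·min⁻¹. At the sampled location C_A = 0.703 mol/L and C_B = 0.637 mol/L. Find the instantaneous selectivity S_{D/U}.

S_{D/U} = r_D/r_U = (k₁·C_A^2·C_B^0.5)/(k₂) = (k₁/k₂)·C_A^2·C_B^0.5.
= (0.116×0.7030^2×0.6370^0.5) / (1.28) = 0.04575/1.280 = 0.0357.
Since the desired path is higher order in A, keeping C_A high (PFR or concentrated feed) favours D.

0.0357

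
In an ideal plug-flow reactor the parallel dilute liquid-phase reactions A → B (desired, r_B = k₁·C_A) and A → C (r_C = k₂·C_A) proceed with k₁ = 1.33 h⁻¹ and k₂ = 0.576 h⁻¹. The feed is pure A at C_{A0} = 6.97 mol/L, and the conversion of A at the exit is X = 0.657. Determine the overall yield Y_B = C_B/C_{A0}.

C_A = C_{A0}(1−X) = 2.391 mol/L.
Both paths are first order in A, so the instantaneous fraction to B is constant: dC_B/d(−C_A) = k₁/(k₁+k₂) = 0.6978.
C_B = 0.6978·(C_{A0}−C_A) = 0.6978×4.579 = 3.20 mol/L.
Y_B = C_B/C_{A0} = 3.195/6.97 = 0.458.

0.458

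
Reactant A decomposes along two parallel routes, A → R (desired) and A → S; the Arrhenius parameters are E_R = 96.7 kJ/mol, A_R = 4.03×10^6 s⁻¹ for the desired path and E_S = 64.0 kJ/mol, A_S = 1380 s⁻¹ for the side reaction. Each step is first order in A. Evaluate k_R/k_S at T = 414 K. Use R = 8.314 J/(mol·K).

With equal orders, S_{R/S} = k_R/k_S = (A_R/A_S)·exp[(E_S−E_R)/(RT)].
(E_S−E_R)/(RT) = (64.0−96.7)×10³/(8.314×414) = -32700/3442 = -9.500.
k_R/k_S = (4.03×10^6/1380)·exp(-9.500) = 2920 × 7.483×10^-5 = 0.219.
Since E_R > E_S, raising the temperature improves selectivity toward R.

0.219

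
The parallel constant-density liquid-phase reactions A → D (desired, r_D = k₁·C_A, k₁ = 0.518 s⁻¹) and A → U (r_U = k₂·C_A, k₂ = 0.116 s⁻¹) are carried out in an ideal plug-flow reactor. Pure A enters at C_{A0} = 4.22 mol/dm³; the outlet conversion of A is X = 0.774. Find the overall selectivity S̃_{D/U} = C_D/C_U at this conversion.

4.47

C_A = C_{A0}(1−X) = 0.9537 mol/dm³.
Both paths are first order in A, so the instantaneous fraction to D is constant: dC_D/d(−C_A) = k₁/(k₁+k₂) = 0.8170.
C_D = 0.8170·(C_{A0}−C_A) = 0.8170×3.266 = 2.67 mol/dm³.
C_U = (C_{A0}−C_A)−C_D = 0.5976 mol/dm³; S̃_{D/U} = 2.669/0.5976 = 4.47.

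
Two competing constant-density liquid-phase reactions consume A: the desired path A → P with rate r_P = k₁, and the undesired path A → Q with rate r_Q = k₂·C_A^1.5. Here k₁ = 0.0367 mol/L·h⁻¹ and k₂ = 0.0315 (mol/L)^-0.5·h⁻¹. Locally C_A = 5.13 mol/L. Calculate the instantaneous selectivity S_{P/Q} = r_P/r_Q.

0.100

S_{P/Q} = r_P/r_Q = (k₁)/(k₂·C_A^1.5) = (k₁/k₂)·C_A^-1.5.
= (0.0367) / (0.0315×5.130^1.5) = 0.03670/0.3660 = 0.100.
The undesired path is higher order in A, so low C_A (CSTR or dilute feed) favours P.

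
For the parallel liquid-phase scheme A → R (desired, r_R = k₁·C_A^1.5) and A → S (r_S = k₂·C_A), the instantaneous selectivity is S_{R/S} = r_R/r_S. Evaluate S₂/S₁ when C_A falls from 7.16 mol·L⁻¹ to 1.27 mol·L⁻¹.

0.421

S_{R/S} = (k₁/k₂)·C_A^0.5, so S₂/S₁ = (C_{A,2}/C_{A,1})^0.5.
= (1.27/7.16)^0.5 = (0.1774)^0.5 = 0.421.
Selectivity toward R falls as C_A falls — high-concentration operation is favoured.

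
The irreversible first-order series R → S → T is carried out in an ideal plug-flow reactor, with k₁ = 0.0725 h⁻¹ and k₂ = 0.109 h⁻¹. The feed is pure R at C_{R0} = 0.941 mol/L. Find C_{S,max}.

For a first-order series the maximum intermediate yield is C_{S,max}/C_{R0} = (k₁/k₂)^[k₂/(k₂−k₁)].
= (0.0725/0.109)^(0.109/(0.109−0.0725)) = (0.6651)^(2.986) = 0.2959.
C_{S,max} = 0.2959×0.941 = 0.278 mol/L.

0.278 mol/L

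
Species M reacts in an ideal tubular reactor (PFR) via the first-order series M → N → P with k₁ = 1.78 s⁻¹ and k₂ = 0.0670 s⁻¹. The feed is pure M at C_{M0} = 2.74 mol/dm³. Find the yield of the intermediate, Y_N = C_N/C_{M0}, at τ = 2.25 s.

0.875

For first-order series with pure M initially, C_N(τ) = k₁C_{M0}/(k₂−k₁)·(e^(−k₁τ) − e^(−k₂τ)).
e^(−k₁τ) = e^(−1.78×2.25) = e^(−4.005) = 0.01822; e^(−k₂τ) = e^(−0.1507) = 0.8601.
C_N = 1.78×2.74/(0.0670−1.78) × (0.01822−0.8601) = (-2.847)×(-0.8418) = 2.397 mol/dm³.
Y_N = C_N/C_{M0} = 2.397/2.74 = 0.875.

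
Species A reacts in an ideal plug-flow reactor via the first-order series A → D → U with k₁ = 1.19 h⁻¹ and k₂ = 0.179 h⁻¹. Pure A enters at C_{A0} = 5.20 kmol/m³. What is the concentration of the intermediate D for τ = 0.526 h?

2.30 kmol/m³

The intermediate concentration in a first-order A→B→C sequence is C_D = k₁C_{A0}(e^(−k₁τ) − e^(−k₂τ))/(k₂−k₁).
e^(−k₁τ) = e^(−1.19×0.526) = e^(−0.6259) = 0.5348; e^(−k₂τ) = e^(−0.09415) = 0.9101.
C_D = 1.19×5.20/(0.179−1.19) × (0.5348−0.9101) = (-6.121)×(-0.3754) = 2.298 kmol/m³.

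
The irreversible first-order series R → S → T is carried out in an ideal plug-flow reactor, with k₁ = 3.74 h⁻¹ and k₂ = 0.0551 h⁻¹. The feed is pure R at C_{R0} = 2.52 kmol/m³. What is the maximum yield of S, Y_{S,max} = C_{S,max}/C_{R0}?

At the optimum, C_{S,max}/C_{R0} = (k₁/k₂)^[k₂/(k₂−k₁)].
= (3.74/0.0551)^(0.0551/(0.0551−3.74)) = (67.88)^(-0.01495) = 0.9389.

0.939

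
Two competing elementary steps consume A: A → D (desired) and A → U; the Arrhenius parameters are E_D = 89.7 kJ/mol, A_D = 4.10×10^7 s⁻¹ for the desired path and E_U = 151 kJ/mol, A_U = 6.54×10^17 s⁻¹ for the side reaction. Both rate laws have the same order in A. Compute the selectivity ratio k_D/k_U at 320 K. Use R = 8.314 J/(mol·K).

0.636

Since both paths have the same order in A, the concentration cancels and S_{D/U} = k_D/k_U = (A_D/A_U)·exp[(E_U−E_D)/(RT)].
(E_U−E_D)/(RT) = (151−89.7)×10³/(8.314×320) = 61300/2660 = 23.04.
k_D/k_U = (4.10×10^7/6.54×10^17)·exp(23.04) = 6.269×10^-11 × 1.015×10^10 = 0.636.
Since E_D < E_U, lowering the temperature improves selectivity toward D.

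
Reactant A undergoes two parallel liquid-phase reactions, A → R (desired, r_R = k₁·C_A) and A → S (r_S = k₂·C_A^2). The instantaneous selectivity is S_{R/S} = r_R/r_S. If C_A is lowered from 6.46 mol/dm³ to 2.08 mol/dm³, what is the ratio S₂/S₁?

S_{R/S} = (k₁/k₂)·C_A⁻¹, so S₂/S₁ = (C_{A,2}/C_{A,1})⁻¹.
= 6.46/2.08 = 3.11.

3.11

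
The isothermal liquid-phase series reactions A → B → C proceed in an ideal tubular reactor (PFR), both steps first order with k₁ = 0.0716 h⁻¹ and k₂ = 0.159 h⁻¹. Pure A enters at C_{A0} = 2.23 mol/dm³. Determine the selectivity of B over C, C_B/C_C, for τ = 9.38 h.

0.918

Solving the coupled first-order balances gives C_B(τ) = [k₁/(k₂−k₁)]·C_{A0}·(e^(−k₁τ) − e^(−k₂τ)).
e^(−k₁τ) = e^(−0.0716×9.38) = e^(−0.6716) = 0.5109; e^(−k₂τ) = e^(−1.491) = 0.2251.
C_B = 0.0716×2.23/(0.159−0.0716) × (0.5109−0.2251) = 1.827×0.2858 = 0.5222 mol/dm³.
C_A = C_{A0}e^(−k₁τ) = 1.139 mol/dm³, so C_C = C_{A0}−C_A−C_B = 0.5685 mol/dm³; C_B/C_C = 0.918.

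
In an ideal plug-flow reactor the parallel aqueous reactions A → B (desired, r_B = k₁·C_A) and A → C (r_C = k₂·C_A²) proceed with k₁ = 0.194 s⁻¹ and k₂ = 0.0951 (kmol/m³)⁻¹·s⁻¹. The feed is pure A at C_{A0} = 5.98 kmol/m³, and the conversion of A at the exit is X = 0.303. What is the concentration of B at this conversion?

0.522 kmol/m³

C_A = C_{A0}(1−X) = 4.168 kmol/m³.
Along a PFR/batch, dC_B/dC_A = −r_B/(r_B+r_C) = −k₁/(k₁+k₂·C_A).
Integrating from C_{A0} to C_A: C_B = (0.194/0.0951)·ln[(0.194+0.0951·5.98)/(0.194+0.0951·4.17)] = 2.040·ln(0.7627/0.5904) = 0.5224 kmol/m³.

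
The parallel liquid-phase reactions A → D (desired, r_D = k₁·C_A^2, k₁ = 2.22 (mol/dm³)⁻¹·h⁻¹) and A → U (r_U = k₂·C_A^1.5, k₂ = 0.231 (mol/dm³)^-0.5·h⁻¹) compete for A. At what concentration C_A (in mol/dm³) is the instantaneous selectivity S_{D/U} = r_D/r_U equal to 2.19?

S_{D/U} = (k₁/k₂)·C_A^0.5 ⇒ C_A = (S·k₂/k₁)^(2).
= (2.19×0.231/2.22)^(2) = (0.2279)^(2) = 0.0519 mol/dm³.

0.0519 mol/dm³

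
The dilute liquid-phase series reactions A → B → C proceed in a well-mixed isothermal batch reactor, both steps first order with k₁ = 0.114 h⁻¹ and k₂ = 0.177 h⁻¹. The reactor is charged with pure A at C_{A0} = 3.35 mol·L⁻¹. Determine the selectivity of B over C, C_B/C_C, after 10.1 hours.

For first-order series with pure A initially, C_B(t) = k₁C_{A0}/(k₂−k₁)·(e^(−k₁t) − e^(−k₂t)).
e^(−k₁t) = e^(−0.114×10.1) = e^(−1.151) = 0.3162; e^(−k₂t) = e^(−1.788) = 0.1673.
C_B = 0.114×3.35/(0.177−0.114) × (0.3162−0.1673) = 6.062×0.1488 = 0.9023 mol·L⁻¹.
C_A = C_{A0}e^(−k₁t) = 1.059 mol·L⁻¹, so C_C = C_{A0}−C_A−C_B = 1.388 mol·L⁻¹; C_B/C_C = 0.650.

0.650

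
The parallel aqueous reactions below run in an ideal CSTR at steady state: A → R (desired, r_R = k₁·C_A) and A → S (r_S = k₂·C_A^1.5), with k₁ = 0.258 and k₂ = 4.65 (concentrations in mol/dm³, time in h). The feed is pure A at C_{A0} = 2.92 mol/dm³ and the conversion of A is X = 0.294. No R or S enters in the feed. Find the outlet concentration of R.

0.0319 mol/dm³

Exit C_A = C_{A0}(1−X) = 2.92×0.706 = 2.062 mol/dm³.
Rates in a CSTR are evaluated at the outlet concentration: r_R = 0.258×2.062 = 0.5319, r_S = 4.65×2.062^1.5 = 13.76.
Fraction of consumed A going to R: r_R/(r_R+r_S) = 0.03721.
C_R = 0.03721·C_{A0}·X = 0.03721×2.92×0.294 = 0.0319 mol/dm³.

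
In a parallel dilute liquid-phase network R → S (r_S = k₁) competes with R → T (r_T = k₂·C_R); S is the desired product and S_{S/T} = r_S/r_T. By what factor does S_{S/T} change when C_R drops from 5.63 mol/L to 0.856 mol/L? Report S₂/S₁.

6.58

S_{S/T} = (k₁/k₂)·C_R⁻¹, so S₂/S₁ = (C_{R,2}/C_{R,1})⁻¹.
= 5.63/0.856 = 6.58.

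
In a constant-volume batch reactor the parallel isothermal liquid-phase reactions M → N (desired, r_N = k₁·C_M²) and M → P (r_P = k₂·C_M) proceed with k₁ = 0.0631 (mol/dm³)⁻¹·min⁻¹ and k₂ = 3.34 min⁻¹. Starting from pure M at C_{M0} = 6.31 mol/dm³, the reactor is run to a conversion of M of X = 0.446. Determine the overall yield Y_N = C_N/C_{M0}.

0.0377

C_M = C_{M0}(1−X) = 3.496 mol/dm³.
Along a PFR/batch, dC_P/dC_M = −r_P/(r_N+r_P) = −k₂/(k₂+k₁·C_M).
Integrating from C_{M0} to C_M: C_P = (3.34/0.0631)·ln[(3.34+0.0631·6.31)/(3.34+0.0631·3.50)] = 52.93·ln(3.738/3.561) = 2.576 mol/dm³.
Then C_N = (C_{M0}−C_M) − C_P = 2.814 − 2.576 = 0.2381 mol/dm³.
Y_N = C_N/C_{M0} = 0.2381/6.31 = 0.0377.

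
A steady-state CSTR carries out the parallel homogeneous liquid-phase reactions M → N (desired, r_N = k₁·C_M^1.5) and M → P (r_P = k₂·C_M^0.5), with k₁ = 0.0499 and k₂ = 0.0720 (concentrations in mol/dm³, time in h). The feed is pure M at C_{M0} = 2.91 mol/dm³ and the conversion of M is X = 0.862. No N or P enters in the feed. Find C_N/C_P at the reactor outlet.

Exit C_M = C_{M0}(1−X) = 2.91×0.138 = 0.4016 mol/dm³.
Rates in a CSTR are evaluated at the outlet concentration: r_N = 0.0499×0.4016^1.5 = 0.01270, r_P = 0.0720×0.4016^0.5 = 0.04563.
Overall selectivity = C_N/C_P = r_Nτ/(r_Pτ) = r_N/r_P = 0.278.

0.278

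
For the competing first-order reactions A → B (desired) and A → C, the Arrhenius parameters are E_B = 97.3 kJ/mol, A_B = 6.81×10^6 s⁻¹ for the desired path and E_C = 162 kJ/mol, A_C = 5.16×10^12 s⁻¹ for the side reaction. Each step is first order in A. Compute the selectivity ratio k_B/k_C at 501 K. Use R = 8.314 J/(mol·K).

With equal orders, S_{B/C} = k_B/k_C = (A_B/A_C)·exp[(E_C−E_B)/(RT)].
(E_C−E_B)/(RT) = (162−97.3)×10³/(8.314×501) = 64700/4165 = 15.53.
k_B/k_C = (6.81×10^6/5.16×10^12)·exp(15.53) = 1.320×10^-6 × 5.571×10^6 = 7.35.
Since E_B < E_C, lowering the temperature improves selectivity toward B.

7.35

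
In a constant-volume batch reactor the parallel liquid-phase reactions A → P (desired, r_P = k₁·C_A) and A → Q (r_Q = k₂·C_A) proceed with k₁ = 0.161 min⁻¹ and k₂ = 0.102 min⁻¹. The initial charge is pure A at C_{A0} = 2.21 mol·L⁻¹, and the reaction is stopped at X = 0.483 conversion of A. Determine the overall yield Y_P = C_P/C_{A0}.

0.296

C_A = C_{A0}(1−X) = 1.143 mol·L⁻¹.
Both paths are first order in A, so the instantaneous fraction to P is constant: dC_P/d(−C_A) = k₁/(k₁+k₂) = 0.6122.
C_P = 0.6122·(C_{A0}−C_A) = 0.6122×1.067 = 0.653 mol·L⁻¹.
Y_P = C_P/C_{A0} = 0.6534/2.21 = 0.296.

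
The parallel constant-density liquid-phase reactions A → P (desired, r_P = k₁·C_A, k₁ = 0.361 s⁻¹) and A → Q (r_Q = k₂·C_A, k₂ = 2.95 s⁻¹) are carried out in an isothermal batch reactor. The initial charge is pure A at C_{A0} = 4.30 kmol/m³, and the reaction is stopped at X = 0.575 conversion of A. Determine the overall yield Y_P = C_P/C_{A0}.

0.0627

C_A = C_{A0}(1−X) = 1.828 kmol/m³.
Both paths are first order in A, so the instantaneous fraction to P is constant: dC_P/d(−C_A) = k₁/(k₁+k₂) = 0.1090.
C_P = 0.1090·(C_{A0}−C_A) = 0.1090×2.472 = 0.270 kmol/m³.
Y_P = C_P/C_{A0} = 0.2696/4.30 = 0.0627.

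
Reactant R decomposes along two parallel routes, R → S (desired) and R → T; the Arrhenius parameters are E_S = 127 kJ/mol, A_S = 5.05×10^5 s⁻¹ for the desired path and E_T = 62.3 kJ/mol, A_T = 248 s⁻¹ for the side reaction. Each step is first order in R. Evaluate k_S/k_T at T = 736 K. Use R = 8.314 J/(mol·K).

Since both paths have the same order in R, the concentration cancels and S_{S/T} = k_S/k_T = (A_S/A_T)·exp[(E_T−E_S)/(RT)].
(E_T−E_S)/(RT) = (62.3−127)×10³/(8.314×736) = -64700/6119 = -10.57.
k_S/k_T = (5.05×10^5/248)·exp(-10.57) = 2036 × 2.559×10^-5 = 0.0521.
Since E_S > E_T, raising the temperature improves selectivity toward S.

0.0521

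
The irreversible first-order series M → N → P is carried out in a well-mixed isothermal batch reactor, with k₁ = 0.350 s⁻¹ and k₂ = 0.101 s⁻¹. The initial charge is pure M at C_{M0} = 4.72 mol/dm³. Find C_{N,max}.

For a first-order series the maximum intermediate yield is C_{N,max}/C_{M0} = (k₁/k₂)^[k₂/(k₂−k₁)].
= (0.350/0.101)^(0.101/(0.101−0.350)) = (3.465)^(-0.4056) = 0.6040.
C_{N,max} = 0.6040×4.72 = 2.85 mol/dm³.

2.85 mol/dm³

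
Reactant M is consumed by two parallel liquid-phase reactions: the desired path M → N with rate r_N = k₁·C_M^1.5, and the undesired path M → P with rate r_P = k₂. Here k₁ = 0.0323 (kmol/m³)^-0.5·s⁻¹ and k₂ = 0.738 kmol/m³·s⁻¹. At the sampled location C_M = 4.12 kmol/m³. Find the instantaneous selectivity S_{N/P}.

0.366

S_{N/P} = r_N/r_P = (k₁·C_M^1.5)/(k₂) = (k₁/k₂)·C_M^1.5.
= (0.0323×4.120^1.5) / (0.738) = 0.2701/0.7380 = 0.366.
Since the desired path is higher order in M, keeping C_M high (PFR or concentrated feed) favours N.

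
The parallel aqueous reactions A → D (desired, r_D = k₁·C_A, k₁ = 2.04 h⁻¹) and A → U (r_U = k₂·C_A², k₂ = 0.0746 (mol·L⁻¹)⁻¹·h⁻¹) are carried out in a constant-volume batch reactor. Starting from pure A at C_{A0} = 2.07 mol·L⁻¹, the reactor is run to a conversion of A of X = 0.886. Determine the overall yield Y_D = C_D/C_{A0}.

0.850

C_A = C_{A0}(1−X) = 0.2360 mol·L⁻¹.
Along a PFR/batch, dC_D/dC_A = −r_D/(r_D+r_U) = −k₁/(k₁+k₂·C_A).
Integrating from C_{A0} to C_A: C_D = (2.04/0.0746)·ln[(2.04+0.0746·2.07)/(2.04+0.0746·0.236)] = 27.35·ln(2.194/2.058) = 1.760 mol·L⁻¹.
Y_D = C_D/C_{A0} = 1.760/2.07 = 0.850.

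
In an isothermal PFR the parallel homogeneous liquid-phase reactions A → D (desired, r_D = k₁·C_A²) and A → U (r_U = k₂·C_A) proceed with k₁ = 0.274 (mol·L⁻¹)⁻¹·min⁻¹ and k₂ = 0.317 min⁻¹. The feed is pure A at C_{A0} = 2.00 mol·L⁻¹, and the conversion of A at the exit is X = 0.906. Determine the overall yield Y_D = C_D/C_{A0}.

0.412

C_A = C_{A0}(1−X) = 0.1880 mol·L⁻¹.
Along a PFR/batch, dC_U/dC_A = −r_U/(r_D+r_U) = −k₂/(k₂+k₁·C_A).
Integrating from C_{A0} to C_A: C_U = (0.317/0.274)·ln[(0.317+0.274·2.00)/(0.317+0.274·0.188)] = 1.157·ln(0.8650/0.3685) = 0.9872 mol·L⁻¹.
Then C_D = (C_{A0}−C_A) − C_U = 1.812 − 0.9872 = 0.8248 mol·L⁻¹.
Y_D = C_D/C_{A0} = 0.8248/2.00 = 0.412.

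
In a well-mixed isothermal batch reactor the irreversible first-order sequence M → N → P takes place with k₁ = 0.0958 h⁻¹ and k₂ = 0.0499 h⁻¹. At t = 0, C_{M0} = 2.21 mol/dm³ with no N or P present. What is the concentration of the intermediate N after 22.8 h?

For first-order series with pure M initially, C_N(t) = k₁C_{M0}/(k₂−k₁)·(e^(−k₁t) − e^(−k₂t)).
e^(−k₁t) = e^(−0.0958×22.8) = e^(−2.184) = 0.1126; e^(−k₂t) = e^(−1.138) = 0.3205.
C_N = 0.0958×2.21/(0.0499−0.0958) × (0.1126−0.3205) = (-4.613)×(-0.2080) = 0.9594 mol/dm³.

0.959 mol/dm³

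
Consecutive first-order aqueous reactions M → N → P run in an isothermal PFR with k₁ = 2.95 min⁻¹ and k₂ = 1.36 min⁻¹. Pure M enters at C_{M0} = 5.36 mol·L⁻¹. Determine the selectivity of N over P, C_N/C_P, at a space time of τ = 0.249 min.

The intermediate concentration in a first-order A→B→C sequence is C_N = k₁C_{M0}(e^(−k₁τ) − e^(−k₂τ))/(k₂−k₁).
e^(−k₁τ) = e^(−2.95×0.249) = e^(−0.7346) = 0.4797; e^(−k₂τ) = e^(−0.3386) = 0.7127.
C_N = 2.95×5.36/(1.36−2.95) × (0.4797−0.7127) = (-9.945)×(-0.2330) = 2.317 mol·L⁻¹.
C_M = C_{M0}e^(−k₁τ) = 2.571 mol·L⁻¹, so C_P = C_{M0}−C_M−C_N = 0.4714 mol·L⁻¹; C_N/C_P = 4.92.

4.92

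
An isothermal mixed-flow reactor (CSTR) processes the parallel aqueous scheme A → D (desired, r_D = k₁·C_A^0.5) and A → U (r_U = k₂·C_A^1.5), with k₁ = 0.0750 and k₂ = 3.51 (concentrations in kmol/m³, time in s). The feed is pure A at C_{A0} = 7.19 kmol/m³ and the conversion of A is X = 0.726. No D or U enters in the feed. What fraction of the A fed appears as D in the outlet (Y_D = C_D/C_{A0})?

Exit C_A = C_{A0}(1−X) = 7.19×0.274 = 1.970 kmol/m³.
Rates in a CSTR are evaluated at the outlet concentration: r_D = 0.0750×1.970^0.5 = 0.1053, r_U = 3.51×1.970^1.5 = 9.706.
Fraction of consumed A going to D: r_D/(r_D+r_U) = 0.01073.
C_D = 0.01073·C_{A0}·X = 0.01073×7.19×0.726 = 0.0560 kmol/m³; Y_D = C_D/C_{A0} = 0.00779.

0.00779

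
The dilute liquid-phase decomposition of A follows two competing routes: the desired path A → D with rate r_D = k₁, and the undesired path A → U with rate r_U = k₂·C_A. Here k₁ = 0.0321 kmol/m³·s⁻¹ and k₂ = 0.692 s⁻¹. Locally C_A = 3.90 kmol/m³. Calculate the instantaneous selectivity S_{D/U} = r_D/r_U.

0.0119

S_{D/U} = r_D/r_U = (k₁)/(k₂·C_A) = (k₁/k₂)·C_A⁻¹.
= (0.0321) / (0.692×3.900) = 0.03210/2.699 = 0.0119.
The undesired path is higher order in A, so low C_A (CSTR or dilute feed) favours D.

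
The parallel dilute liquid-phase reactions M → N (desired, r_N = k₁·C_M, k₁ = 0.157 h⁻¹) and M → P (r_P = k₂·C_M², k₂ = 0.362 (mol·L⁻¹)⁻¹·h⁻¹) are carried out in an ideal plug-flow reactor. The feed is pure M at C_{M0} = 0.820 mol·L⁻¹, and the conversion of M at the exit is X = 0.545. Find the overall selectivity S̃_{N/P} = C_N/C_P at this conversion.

0.748

C_M = C_{M0}(1−X) = 0.3731 mol·L⁻¹.
Along a PFR/batch, dC_N/dC_M = −r_N/(r_N+r_P) = −k₁/(k₁+k₂·C_M).
Integrating from C_{M0} to C_M: C_N = (0.157/0.362)·ln[(0.157+0.362·0.820)/(0.157+0.362·0.373)] = 0.4337·ln(0.4538/0.2921) = 0.1912 mol·L⁻¹.
C_P = (C_{M0}−C_M)−C_N = 0.2557 mol·L⁻¹; S̃_{N/P} = 0.1912/0.2557 = 0.748.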